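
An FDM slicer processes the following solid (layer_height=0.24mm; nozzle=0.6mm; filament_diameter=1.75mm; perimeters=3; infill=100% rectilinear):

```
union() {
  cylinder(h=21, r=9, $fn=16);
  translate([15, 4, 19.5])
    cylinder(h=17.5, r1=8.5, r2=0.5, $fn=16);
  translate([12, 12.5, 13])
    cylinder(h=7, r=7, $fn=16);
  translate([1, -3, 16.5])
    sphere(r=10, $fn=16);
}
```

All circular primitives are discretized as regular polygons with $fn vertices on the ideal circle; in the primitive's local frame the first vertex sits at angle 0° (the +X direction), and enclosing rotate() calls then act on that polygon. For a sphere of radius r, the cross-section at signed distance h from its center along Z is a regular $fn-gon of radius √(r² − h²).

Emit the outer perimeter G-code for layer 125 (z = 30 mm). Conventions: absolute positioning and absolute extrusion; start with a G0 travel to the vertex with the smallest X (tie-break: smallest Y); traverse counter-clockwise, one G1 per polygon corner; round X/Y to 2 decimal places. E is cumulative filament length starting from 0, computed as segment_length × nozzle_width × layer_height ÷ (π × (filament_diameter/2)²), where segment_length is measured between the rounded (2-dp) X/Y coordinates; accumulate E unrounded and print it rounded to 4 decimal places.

G0 X11.30 Y4.00 Z30.00
G1 X11.58 Y2.58 E0.0866
G1 X12.38 Y1.38 E0.1730
G1 X13.58 Y0.58 E0.2593
G1 X15.00 Y0.30 E0.3460
G1 X16.42 Y0.58 E0.4326
G1 X17.62 Y1.38 E0.5190
G1 X18.42 Y2.58 E0.6053
G1 X18.70 Y4.00 E0.6920
G1 X18.42 Y5.42 E0.7786
G1 X17.62 Y6.62 E0.8650
G1 X16.42 Y7.42 E0.9513
G1 X15.00 Y7.70 E1.0380
G1 X13.58 Y7.42 E1.1246
G1 X12.38 Y6.62 E1.2110
G1 X11.58 Y5.42 E1.2973
G1 X11.30 Y4.00 E1.3839

At z = 30 mm: the cylinder does not reach this height (z outside [0, 21]); the cone at (15, 4): at t=0.600 of its height the radius interpolates to r₁+(r₂−r₁)t = 3.700, giving a regular 16-gon of that circumradius; the cylinder at (12, 12.5) does not reach this height (z outside [13, 20]); the sphere at (1, -3) does not reach this height (|z−center|=13.500 > r=10); Taking the union: only the cone at (15, 4) is present, so the union is just that shape — 1 connected region. The outline is a single polygon with 16 vertices. Extrusion per mm of travel: 0.6 × 0.24 / (π × 0.875²) = 0.059868. Accumulating E over each segment gives final E = 1.3839.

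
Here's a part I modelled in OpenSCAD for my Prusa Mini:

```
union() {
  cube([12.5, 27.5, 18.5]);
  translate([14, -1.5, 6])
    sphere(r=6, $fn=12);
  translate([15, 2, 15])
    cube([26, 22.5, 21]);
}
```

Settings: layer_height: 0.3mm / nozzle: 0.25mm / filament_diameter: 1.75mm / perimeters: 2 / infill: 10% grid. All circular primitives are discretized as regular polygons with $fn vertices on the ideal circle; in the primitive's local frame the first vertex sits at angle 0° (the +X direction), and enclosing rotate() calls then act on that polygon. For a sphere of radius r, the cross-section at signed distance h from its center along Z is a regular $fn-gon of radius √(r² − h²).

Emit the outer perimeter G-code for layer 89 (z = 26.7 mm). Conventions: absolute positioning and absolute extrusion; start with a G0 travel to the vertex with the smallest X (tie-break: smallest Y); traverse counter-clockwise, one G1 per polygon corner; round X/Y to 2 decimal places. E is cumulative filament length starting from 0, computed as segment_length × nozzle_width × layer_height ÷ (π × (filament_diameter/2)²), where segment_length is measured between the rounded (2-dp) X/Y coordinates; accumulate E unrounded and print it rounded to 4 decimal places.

At z = 26.7 mm: the cube is absent (z outside [0, 18.5]); the sphere at (14, -1.5) does not reach this height (|z−center|=20.700 > r=6); the cube at (15, 2) is present — its section is the full 26×22.5 rectangle; Combining (union): only the 26×22.5 cube at (15, 2) is present, so the union is just that shape — 1 connected region. The outline is a single polygon with 4 vertices. Extrusion per mm of travel: 0.25 × 0.3 / (π × 0.875²) = 0.031181. Accumulating E over each segment gives final E = 3.0246.

G0 X15.00 Y2.00 Z26.70
G1 X41.00 Y2.00 E0.8107
G1 X41.00 Y24.50 E1.5123
G1 X15.00 Y24.50 E2.3230
G1 X15.00 Y2.00 E3.0246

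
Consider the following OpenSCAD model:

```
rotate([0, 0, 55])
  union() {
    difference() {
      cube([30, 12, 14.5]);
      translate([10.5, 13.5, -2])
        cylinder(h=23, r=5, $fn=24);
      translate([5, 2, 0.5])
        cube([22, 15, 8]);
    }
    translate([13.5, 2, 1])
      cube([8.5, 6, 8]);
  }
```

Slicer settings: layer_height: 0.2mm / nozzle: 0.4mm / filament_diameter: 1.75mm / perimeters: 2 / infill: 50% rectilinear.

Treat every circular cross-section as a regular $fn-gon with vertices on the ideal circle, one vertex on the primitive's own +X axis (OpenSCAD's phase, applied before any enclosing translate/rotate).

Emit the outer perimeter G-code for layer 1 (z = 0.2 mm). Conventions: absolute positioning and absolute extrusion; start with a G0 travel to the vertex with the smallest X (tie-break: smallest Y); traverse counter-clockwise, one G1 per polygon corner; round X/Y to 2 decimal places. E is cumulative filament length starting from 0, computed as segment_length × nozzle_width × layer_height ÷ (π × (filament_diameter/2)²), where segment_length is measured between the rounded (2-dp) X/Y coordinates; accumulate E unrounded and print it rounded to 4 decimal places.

G0 X-9.83 Y6.88 Z0.20
G1 X0.00 Y0.00 E0.3991
G1 X17.21 Y24.57 E1.3968
G1 X7.38 Y31.46 E1.7961
G1 X-1.09 Y19.37 E2.2870
G1 X-0.50 Y18.46 E2.3231
G1 X-0.11 Y17.21 E2.3667
G1 X-0.06 Y15.91 E2.4099
G1 X-0.34 Y14.63 E2.4535
G1 X-0.94 Y13.48 E2.4967
G1 X-1.82 Y12.51 E2.5402
G1 X-2.92 Y11.81 E2.5836
G1 X-4.17 Y11.42 E2.6271
G1 X-5.47 Y11.36 E2.6704
G1 X-6.53 Y11.60 E2.7066
G1 X-9.83 Y6.88 E2.8981

At z = 0.2 mm: the cube (footprint 30×12) is included at this height; the cylinder at (10.5, 13.5): section is a regular 24-gon, circumradius r=5; the cube at (5, 2) does not reach this height (z outside [0.5, 8.5]); Taking the first minus the rest: starting from the 30×12 cube, the r=5 cylinder at (10.5, 13.5) partially overlaps it — only the 24.13 mm² overlap (of its 77.65 mm²) is removed, clipping the outline — 1 connected region; the cube at (13.5, 2) is absent (z outside [1, 9]); Combining (union): only the result so far is present, so the union is just that shape — 1 connected region; (rotated 55° about Z; rotation is an isometry so areas/perimeters/island counts are preserved). The outline is a single polygon with 15 vertices. Extrusion per mm of travel: 0.4 × 0.2 / (π × 0.875²) = 0.033260. Accumulating E over each segment gives final E = 2.8981.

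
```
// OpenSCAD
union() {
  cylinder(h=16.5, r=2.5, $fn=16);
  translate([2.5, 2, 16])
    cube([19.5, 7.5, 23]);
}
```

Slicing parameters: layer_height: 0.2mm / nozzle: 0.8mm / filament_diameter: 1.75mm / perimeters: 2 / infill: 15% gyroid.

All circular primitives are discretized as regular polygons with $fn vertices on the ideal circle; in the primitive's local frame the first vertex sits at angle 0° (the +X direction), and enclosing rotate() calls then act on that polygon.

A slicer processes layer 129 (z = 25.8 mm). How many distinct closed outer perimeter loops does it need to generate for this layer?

1

At z = 25.8 mm: the cylinder is not intersected at this z (z outside [0, 16.5]); the cube at (2.5, 2) (footprint 19.5×7.5) is included at this height; Combining (union): only the 19.5×7.5 cube at (2.5, 2) is present, so the union is just that shape — 1 connected region. The result has 1 disconnected region.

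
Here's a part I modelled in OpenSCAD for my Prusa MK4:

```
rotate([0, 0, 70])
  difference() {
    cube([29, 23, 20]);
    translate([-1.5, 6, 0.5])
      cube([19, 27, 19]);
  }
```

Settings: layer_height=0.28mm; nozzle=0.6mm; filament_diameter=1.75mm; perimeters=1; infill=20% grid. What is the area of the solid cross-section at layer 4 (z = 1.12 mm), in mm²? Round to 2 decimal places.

369.50 mm²

At z = 1.12 mm: the 29×23 cube contributes its full rectangle (area 667.00 mm²); the cube at (-1.5, 6) (footprint 19×27) is included at this height (area 513.00 mm²); Taking the first minus the rest: starting from the 29×23 cube (667.00 mm²), the 19×27 cube at (-1.5, 6) partially overlaps it — only the 297.50 mm² overlap (of its 513.00 mm²) is removed, clipping the outline — area = 369.50 mm²; (whole slice rotated 70° about Z — lengths, areas and connectivity unchanged). Overall, the cross-section is a single solid region. Net area = 369.50 mm².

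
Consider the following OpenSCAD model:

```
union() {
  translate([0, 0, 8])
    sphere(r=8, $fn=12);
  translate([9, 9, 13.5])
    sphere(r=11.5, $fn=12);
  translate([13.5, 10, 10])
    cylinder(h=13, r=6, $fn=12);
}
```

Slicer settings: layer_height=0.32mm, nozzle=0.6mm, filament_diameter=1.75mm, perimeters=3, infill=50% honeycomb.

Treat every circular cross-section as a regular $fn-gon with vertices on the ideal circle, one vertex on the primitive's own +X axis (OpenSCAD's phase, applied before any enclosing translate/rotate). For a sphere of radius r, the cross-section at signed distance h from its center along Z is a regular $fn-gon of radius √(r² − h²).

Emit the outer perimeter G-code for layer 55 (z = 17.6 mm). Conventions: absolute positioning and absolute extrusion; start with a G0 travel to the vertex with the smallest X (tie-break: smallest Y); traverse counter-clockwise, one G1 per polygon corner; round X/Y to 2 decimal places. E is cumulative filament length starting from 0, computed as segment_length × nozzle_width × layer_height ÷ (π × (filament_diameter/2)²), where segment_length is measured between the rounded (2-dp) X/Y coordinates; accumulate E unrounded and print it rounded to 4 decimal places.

At z = 17.6 mm: the sphere does not reach this height (|z−center|=9.600 > r=8); the r=11.5 sphere at (9, 9) contributes a regular 12-gon of circumradius √(11.5²−4.1²) = 10.744; the r=6 cylinder at (13.5, 10) gives a regular 12-gon of circumradius 6 (constant along its height); Combining (union): the regions partially overlap (shared area 107.93 mm²), so overlapping operands fuse into one piece — 1 connected region. The outline is a single polygon with 16 vertices. Extrusion per mm of travel: 0.6 × 0.32 / (π × 0.875²) = 0.079824. Accumulating E over each segment gives final E = 5.3263.

G0 X-1.74 Y9.00 Z17.60
G1 X-0.30 Y3.63 E0.4438
G1 X3.63 Y-0.30 E0.8875
G1 X9.00 Y-1.74 E1.3313
G1 X14.37 Y-0.30 E1.7751
G1 X18.30 Y3.63 E2.2187
G1 X19.74 Y9.00 E2.6625
G1 X19.49 Y9.96 E2.7417
G1 X19.50 Y10.00 E2.7450
G1 X18.70 Y13.00 E2.9928
G1 X18.66 Y13.03 E2.9968
G1 X18.30 Y14.37 E3.1076
G1 X14.37 Y18.30 E3.5512
G1 X9.00 Y19.74 E3.9950
G1 X3.63 Y18.30 E4.4388
G1 X-0.30 Y14.37 E4.8825
G1 X-1.74 Y9.00 E5.3263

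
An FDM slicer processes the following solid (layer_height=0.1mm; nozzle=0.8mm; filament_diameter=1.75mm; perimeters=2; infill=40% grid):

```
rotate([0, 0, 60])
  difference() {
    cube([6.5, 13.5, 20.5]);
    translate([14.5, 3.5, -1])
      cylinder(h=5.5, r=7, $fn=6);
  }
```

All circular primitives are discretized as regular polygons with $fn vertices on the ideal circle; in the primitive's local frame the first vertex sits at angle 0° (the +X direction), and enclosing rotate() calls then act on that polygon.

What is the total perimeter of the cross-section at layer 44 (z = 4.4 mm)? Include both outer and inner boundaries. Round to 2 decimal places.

40.00 mm

At z = 4.4 mm: the cube is present — its section is the full 6.5×13.5 rectangle (perimeter 40.00 mm); the cylinder at (14.5, 3.5): section is a regular 6-gon, circumradius r=7 (perimeter = 2·6·7.000·sin(180°/6) = 42.00 mm); Taking the first minus the rest: starting from the 6.5×13.5 cube, the r=7 cylinder at (14.5, 3.5) misses the remaining region (no effect) — boundary = 40.00 mm; (whole slice rotated 60° about Z — lengths, areas and connectivity unchanged). Overall, the cross-section is a single solid region. Total boundary length (outer) = 40.00 mm.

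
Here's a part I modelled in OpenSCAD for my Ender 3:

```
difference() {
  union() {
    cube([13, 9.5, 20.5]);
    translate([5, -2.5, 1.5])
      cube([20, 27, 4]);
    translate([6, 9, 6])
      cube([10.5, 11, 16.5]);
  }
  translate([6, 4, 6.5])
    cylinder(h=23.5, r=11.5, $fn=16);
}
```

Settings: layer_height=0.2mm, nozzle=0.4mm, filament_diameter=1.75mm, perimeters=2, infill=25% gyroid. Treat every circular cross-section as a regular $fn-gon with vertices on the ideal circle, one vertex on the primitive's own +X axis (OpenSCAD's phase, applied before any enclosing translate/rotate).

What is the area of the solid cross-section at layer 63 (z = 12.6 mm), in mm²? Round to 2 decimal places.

69.21 mm²

At z = 12.6 mm: the 13×9.5 cube contributes its full rectangle (area 123.50 mm²); the cube at (5, -2.5) is absent (z outside [1.5, 5.5]); the 10.5×11 cube at (6, 9) contributes its full rectangle (area 115.50 mm²); Combining (union): the regions partially overlap — summed areas 239.00 mm² minus the doubly-counted overlap 3.50 mm² gives 235.50 mm² — area = 235.50 mm²; the cylinder at (6, 4): section is a regular 16-gon, circumradius r=11.5 (area = (16/2)·11.500²·sin(360°/16) = 404.88 mm²); Subtracting the remaining from the first: starting from the result so far (235.50 mm²), the r=11.5 cylinder at (6, 4) partially overlaps it — only the 166.29 mm² overlap (of its 404.88 mm²) is removed, clipping the outline — area = 69.21 mm². Overall, the cross-section is a single solid region. Net area = 69.21 mm².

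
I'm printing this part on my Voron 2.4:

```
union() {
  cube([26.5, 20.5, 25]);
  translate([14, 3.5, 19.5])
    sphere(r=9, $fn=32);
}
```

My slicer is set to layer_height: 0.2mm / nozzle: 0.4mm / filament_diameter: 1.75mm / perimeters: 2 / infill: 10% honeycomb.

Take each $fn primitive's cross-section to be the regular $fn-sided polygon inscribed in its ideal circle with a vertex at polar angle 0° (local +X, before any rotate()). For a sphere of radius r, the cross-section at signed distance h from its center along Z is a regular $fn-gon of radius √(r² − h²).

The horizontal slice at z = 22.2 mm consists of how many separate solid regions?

At z = 22.2 mm: the cube is present — its section is the full 26.5×20.5 rectangle; the r=9 sphere at (14, 3.5) contributes a regular 32-gon of circumradius √(9²−2.7²) = 8.585; Combining (union): the regions partially overlap (shared area 173.24 mm²), so overlapping operands fuse into one piece — 1 connected region. The result has 1 disconnected region.

1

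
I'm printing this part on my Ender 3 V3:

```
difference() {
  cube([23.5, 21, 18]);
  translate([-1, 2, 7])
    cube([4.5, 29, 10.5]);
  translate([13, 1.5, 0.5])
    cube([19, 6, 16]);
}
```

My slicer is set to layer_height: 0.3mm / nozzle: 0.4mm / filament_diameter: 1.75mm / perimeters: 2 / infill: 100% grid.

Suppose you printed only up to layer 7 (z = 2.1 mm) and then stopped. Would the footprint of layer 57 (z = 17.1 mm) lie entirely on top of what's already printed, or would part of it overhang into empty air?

part overhangs

Compare the two slices. At z = 2.1: the 23.5×21 cube contributes its full rectangle (area 493.50 mm²); the cube at (-1, 2) is absent (z outside [7, 17.5]); the 19×6 cube at (13, 1.5) contributes its full rectangle (area 114.00 mm²); Subtracting the remaining from the first: starting from the 23.5×21 cube (493.50 mm²), the 19×6 cube at (13, 1.5) partially overlaps it — only the 63.00 mm² overlap (of its 114.00 mm²) is removed, clipping the outline — area = 430.50 mm². At z = 17.1: the cube is present — its section is the full 23.5×21 rectangle (area 493.50 mm²); the cube at (-1, 2) is present — its section is the full 4.5×29 rectangle (area 130.50 mm²); the cube at (13, 1.5) is not intersected at this z (z outside [0.5, 16.5]); Subtracting the remaining from the first: starting from the 23.5×21 cube (493.50 mm²), the 4.5×29 cube at (-1, 2) partially overlaps it — only the 66.50 mm² overlap (of its 130.50 mm²) is removed, clipping the outline — area = 427.00 mm². Checking containment: at z = 17.1 the cross-section extends beyond the z = 2.1 cross-section by about 63.00 mm².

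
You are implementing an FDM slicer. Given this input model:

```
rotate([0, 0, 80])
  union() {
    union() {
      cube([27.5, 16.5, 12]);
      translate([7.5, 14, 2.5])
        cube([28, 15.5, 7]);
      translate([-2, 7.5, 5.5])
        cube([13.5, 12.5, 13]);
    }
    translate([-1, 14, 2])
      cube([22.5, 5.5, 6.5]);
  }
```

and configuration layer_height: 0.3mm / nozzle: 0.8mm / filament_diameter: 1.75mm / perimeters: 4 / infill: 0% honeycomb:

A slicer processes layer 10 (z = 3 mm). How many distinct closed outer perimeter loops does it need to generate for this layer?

1

At z = 3 mm: the cube (footprint 27.5×16.5) is included at this height; the cube at (7.5, 14) (footprint 28×15.5) is included at this height; the cube at (-2, 7.5) does not reach this height (z outside [5.5, 18.5]); Taking the union: the regions partially overlap (shared area 50.00 mm²), so overlapping operands fuse into one piece — 1 connected region; the cube at (-1, 14) (footprint 22.5×5.5) is included at this height; Merging all regions: the regions partially overlap (shared area 95.75 mm²), so overlapping operands fuse into one piece — 1 connected region; (rotated 80° about Z; rotation is an isometry so areas/perimeters/island counts are preserved). The result has 1 disconnected region.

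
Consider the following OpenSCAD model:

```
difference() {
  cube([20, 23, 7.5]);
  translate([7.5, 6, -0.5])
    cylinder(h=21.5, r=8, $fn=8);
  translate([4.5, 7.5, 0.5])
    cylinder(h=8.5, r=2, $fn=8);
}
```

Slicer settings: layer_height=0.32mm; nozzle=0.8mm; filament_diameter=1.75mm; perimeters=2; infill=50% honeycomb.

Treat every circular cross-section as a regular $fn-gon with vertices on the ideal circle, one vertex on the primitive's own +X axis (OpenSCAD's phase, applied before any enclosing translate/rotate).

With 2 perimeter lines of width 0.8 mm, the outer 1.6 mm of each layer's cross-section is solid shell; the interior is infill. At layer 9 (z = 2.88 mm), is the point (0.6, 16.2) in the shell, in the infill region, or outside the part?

shell

At z = 2.88 mm: the cube is present — its section is the full 20×23 rectangle; the cylinder at (7.5, 6): section is a regular 8-gon, circumradius r=8; the cylinder at (4.5, 7.5): section is a regular 8-gon, circumradius r=2; Subtracting the remaining from the first: starting from the 20×23 cube, the r=8 cylinder at (7.5, 6) partially overlaps it — only the 170.76 mm² overlap (of its 181.02 mm²) is removed, clipping the outline; the r=2 cylinder at (4.5, 7.5) misses the remaining region (no effect) — 2 connected regions. Overall, the cross-section has 2 separate islands. The nearest boundary edge runs (0.00, 7.21)→(0.00, 23.00); distance from the point to it = 0.60 mm. (Shell/infill is judged within the island containing the point — the largest one.) The point is inside the cross-section, 0.60 mm from the nearest boundary — within the 1.6 mm shell band (2 × 0.8).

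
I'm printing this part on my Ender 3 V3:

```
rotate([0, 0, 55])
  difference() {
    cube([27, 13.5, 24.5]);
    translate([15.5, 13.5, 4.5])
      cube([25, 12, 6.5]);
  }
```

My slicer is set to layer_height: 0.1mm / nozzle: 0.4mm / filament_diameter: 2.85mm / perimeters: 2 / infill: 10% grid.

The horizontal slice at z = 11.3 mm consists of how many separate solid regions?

At z = 11.3 mm: the cube (footprint 27×13.5) is included at this height; the cube at (15.5, 13.5) is not intersected at this z (z outside [4.5, 11]); Subtracting the remaining from the first: none of the subtracted shapes is present at this height, so the 27×13.5 cube is unchanged — 1 connected region; (rotated 55° about Z; rotation is an isometry so areas/perimeters/island counts are preserved). The result has 1 disconnected region.

1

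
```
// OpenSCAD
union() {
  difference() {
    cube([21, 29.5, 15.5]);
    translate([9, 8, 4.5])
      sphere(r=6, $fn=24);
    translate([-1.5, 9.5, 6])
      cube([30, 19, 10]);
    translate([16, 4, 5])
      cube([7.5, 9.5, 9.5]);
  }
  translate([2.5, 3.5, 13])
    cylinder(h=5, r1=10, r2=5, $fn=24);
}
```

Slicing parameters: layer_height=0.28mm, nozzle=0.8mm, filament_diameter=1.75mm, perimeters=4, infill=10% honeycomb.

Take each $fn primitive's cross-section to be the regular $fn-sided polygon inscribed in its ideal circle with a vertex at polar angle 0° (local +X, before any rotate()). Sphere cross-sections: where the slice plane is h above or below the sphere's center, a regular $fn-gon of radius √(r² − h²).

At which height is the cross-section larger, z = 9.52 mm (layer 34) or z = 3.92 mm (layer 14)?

Layer 34 (z = 9.52): the 21×29.5 cube contributes its full rectangle (area 619.50 mm²); the r=6 sphere at (9, 8) slices to a regular 24-gon of circumradius 3.286 (√(r²−h²) with h=5.02 from center) (area = (24/2)·3.286²·sin(360°/24) = 33.54 mm²); the cube at (-1.5, 9.5) (footprint 30×19) is included at this height (area 570.00 mm²); the cube at (16, 4) is present — its section is the full 7.5×9.5 rectangle (area 71.25 mm²); Subtracting the remaining from the first: starting from the 21×29.5 cube (619.50 mm²), the r=6 sphere at (9, 8) lies wholly inside it (removes its full 33.54 mm² and its 20.59 mm outline becomes a hole wall); the 30×19 cube at (-1.5, 9.5) partially overlaps it — only the 391.67 mm² overlap (of its 570.00 mm²) is removed, clipping the outline; the 7.5×9.5 cube at (16, 4) partially overlaps it — only the 27.50 mm² overlap (of its 71.25 mm²) is removed, clipping the outline — area = 166.79 mm²; the cone at (2.5, 3.5) is absent (z outside [13, 18]); Combining (union): only that combined region is present, so the union is just that shape — area = 166.79 mm². So its area = 166.79 mm². Layer 14 (z = 3.92): the cube (footprint 21×29.5) is included at this height (area 619.50 mm²); the sphere at (9, 8): section is a regular 24-gon, circumradius = √(r²−h²) = √(6²−0.58²) = 5.972 (area = (24/2)·5.972²·sin(360°/24) = 110.77 mm²); the cube at (-1.5, 9.5) is not intersected at this z (z outside [6, 16]); the cube at (16, 4) does not reach this height (z outside [5, 14.5]); Subtracting the remaining from the first: starting from the 21×29.5 cube (619.50 mm²), the r=6 sphere at (9, 8) lies wholly inside it (removes its full 110.77 mm² and its 37.42 mm outline becomes a hole wall) — area = 508.73 mm²; the cone at (2.5, 3.5) does not reach this height (z outside [13, 18]); Merging all regions: only that combined region is present, so the union is just that shape — area = 508.73 mm². So its area = 508.73 mm². Layer 14 is larger (508.73 vs 166.79 mm²).

layer 14 (z = 3.92 mm)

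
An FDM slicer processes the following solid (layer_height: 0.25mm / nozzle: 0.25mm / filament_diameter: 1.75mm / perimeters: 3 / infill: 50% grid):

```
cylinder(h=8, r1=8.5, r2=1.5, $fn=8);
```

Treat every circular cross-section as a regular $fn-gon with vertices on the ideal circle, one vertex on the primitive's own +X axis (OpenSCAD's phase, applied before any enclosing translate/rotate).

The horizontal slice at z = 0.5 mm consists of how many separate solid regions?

At z = 0.5 mm: the cone: at t=0.062 of its height the radius interpolates to r₁+(r₂−r₁)t = 8.062, giving a regular 8-gon of that circumradius. The result has 1 disconnected region.

1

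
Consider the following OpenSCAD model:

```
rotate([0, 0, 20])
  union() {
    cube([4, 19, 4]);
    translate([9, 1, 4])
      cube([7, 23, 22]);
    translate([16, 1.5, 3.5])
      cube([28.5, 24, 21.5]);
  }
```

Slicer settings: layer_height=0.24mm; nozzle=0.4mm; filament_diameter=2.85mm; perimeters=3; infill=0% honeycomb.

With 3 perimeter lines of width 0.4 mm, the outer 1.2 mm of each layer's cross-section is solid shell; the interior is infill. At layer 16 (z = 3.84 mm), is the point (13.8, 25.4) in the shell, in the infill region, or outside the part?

infill

At z = 3.84 mm: the cube (footprint 4×19) is included at this height; the cube at (9, 1) does not reach this height (z outside [4, 26]); the cube at (16, 1.5) is present — its section is the full 28.5×24 rectangle; Combining (union): the 2 present regions are separate (no shared area or edge), so areas and boundary lengths simply add and each stays a separate island — 2 connected regions; (whole slice rotated 20° about Z — lengths, areas and connectivity unchanged). Overall, the cross-section has 2 separate islands. Undo the 20° rotation: the query point maps to (21.655, 19.148) in the un-rotated model frame. The nearest boundary edge runs (16.00, 1.50)→(16.00, 25.50); distance from the point to it = 5.66 mm. (Shell/infill is judged within the island containing the point — the largest one.) The point is inside the cross-section and 5.66 mm from the nearest boundary — more than the 1.2 mm shell width (3 × 0.4), so it's in the infill interior.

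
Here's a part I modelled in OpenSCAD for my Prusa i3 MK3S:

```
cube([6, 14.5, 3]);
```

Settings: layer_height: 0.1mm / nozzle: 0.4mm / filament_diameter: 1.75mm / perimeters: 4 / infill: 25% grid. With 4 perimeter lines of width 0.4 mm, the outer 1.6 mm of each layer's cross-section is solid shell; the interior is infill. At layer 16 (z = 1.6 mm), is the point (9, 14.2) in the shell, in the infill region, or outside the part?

At z = 1.6 mm: the 6×14.5 cube contributes its full rectangle. Overall, the cross-section is a single solid region. The nearest boundary edge runs (6.00, 0.00)→(6.00, 14.50); distance from the point to it = 3.00 mm. The point is not inside any of the regions above, so it lies outside the cross-section (3.00 mm from the nearest boundary).

outside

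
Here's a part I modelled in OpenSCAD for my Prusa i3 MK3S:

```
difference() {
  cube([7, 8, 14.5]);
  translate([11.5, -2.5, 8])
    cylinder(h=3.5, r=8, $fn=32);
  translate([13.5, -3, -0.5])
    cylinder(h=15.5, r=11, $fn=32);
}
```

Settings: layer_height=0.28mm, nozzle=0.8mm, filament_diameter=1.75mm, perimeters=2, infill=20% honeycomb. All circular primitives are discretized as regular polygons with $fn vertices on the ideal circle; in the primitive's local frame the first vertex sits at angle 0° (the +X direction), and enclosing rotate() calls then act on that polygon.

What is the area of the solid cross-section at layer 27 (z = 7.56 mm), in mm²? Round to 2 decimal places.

41.41 mm²

At z = 7.56 mm: the cube is present — its section is the full 7×8 rectangle (area 56.00 mm²); the cylinder at (11.5, -2.5) is absent (z outside [8, 11.5]); the cylinder at (13.5, -3): section is a regular 32-gon, circumradius r=11 (area = (32/2)·11.000²·sin(360°/32) = 377.69 mm²); Taking the first minus the rest: starting from the 7×8 cube (56.00 mm²), the r=11 cylinder at (13.5, -3) partially overlaps it — only the 14.59 mm² overlap (of its 377.69 mm²) is removed, clipping the outline — area = 41.41 mm². Overall, the cross-section is a single solid region. Net area = 41.41 mm².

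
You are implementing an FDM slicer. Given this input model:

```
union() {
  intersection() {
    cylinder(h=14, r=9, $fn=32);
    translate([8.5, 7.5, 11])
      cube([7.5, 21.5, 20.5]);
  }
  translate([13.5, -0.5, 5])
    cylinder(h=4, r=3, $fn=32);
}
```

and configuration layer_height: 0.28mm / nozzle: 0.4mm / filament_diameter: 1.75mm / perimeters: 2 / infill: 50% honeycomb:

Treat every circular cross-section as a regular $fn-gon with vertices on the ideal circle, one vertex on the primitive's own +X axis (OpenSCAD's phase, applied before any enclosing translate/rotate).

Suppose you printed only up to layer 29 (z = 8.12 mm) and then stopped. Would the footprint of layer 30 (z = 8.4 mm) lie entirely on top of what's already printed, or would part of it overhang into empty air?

Compare the two slices. At z = 8.12: the r=9 cylinder gives a regular 32-gon of circumradius 9 (constant along its height) (area = (32/2)·9.000²·sin(360°/32) = 252.84 mm²); the cube at (8.5, 7.5) is not intersected at this z (z outside [11, 31.5]); After intersecting: at least one operand is absent at this height, so nothing remains; the cylinder at (13.5, -0.5): section is a regular 32-gon, circumradius r=3 (area = (32/2)·3.000²·sin(360°/32) = 28.09 mm²); Combining (union): only the r=3 cylinder at (13.5, -0.5) is present, so the union is just that shape — area = 28.09 mm². At z = 8.4: the cylinder: section is a regular 32-gon, circumradius r=9 (area = (32/2)·9.000²·sin(360°/32) = 252.84 mm²); the cube at (8.5, 7.5) does not reach this height (z outside [11, 31.5]); Keeping only the common overlap: at least one operand is absent at this height, so nothing remains; the r=3 cylinder at (13.5, -0.5) contributes a regular 32-gon of circumradius 3 (area = (32/2)·3.000²·sin(360°/32) = 28.09 mm²); Merging all regions: only the r=3 cylinder at (13.5, -0.5) is present, so the union is just that shape — area = 28.09 mm². Checking containment: the cross-section at z = 8.4 is a subset of the cross-section at z = 8.12.

entirely on top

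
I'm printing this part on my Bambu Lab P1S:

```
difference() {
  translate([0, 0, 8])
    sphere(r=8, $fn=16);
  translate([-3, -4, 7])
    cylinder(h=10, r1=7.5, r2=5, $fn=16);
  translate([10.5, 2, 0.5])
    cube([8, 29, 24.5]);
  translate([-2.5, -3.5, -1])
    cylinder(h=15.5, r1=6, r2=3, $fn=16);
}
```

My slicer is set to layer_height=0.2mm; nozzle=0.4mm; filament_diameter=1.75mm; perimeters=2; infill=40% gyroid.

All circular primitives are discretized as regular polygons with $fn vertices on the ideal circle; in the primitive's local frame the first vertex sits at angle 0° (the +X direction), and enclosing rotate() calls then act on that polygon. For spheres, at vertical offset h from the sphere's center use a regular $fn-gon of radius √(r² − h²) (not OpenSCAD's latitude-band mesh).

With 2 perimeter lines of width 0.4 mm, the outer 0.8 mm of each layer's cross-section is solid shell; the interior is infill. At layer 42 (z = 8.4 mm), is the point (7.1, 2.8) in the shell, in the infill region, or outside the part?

At z = 8.4 mm: the r=8 sphere slices to a regular 16-gon of circumradius 7.990 (√(r²−h²) with h=0.4 from center); the cone at (-3, -4) (r1=7.5→r2=5) has section circumradius 7.150 here — a regular 16-gon; the cube at (10.5, 2) (footprint 8×29) is included at this height; the cone at (-2.5, -3.5) (r1=6→r2=3) has section circumradius 4.181 here — a regular 16-gon; Taking the first minus the rest: starting from the r=8 sphere, the cone at (-3, -4) partially overlaps it — only the 101.62 mm² overlap (of its 156.51 mm²) is removed, clipping the outline; the 8×29 cube at (10.5, 2) misses the remaining region (no effect); the cone at (-2.5, -3.5) misses the remaining region (no effect) — 1 connected region. Overall, the cross-section is a single solid region. The nearest boundary edge runs (7.38, 3.06)→(7.99, 0.00); distance from the point to it = 0.33 mm. The point is inside the cross-section, 0.33 mm from the nearest boundary — within the 0.8 mm shell band (2 × 0.4).

shell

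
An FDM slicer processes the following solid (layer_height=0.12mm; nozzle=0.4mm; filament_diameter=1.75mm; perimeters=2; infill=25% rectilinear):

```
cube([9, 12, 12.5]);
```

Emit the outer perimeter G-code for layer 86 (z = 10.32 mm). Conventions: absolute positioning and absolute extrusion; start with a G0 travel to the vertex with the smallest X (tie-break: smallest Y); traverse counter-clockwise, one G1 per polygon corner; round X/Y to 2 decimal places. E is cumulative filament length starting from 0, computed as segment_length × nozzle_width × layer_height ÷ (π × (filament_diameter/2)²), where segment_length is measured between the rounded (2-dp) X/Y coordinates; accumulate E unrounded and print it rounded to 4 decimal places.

G0 X0.00 Y0.00 Z10.32
G1 X9.00 Y0.00 E0.1796
G1 X9.00 Y12.00 E0.4191
G1 X0.00 Y12.00 E0.5987
G1 X0.00 Y0.00 E0.8382

At z = 10.32 mm: the cube (footprint 9×12) is included at this height. The outline is a single polygon with 4 vertices. Extrusion per mm of travel: 0.4 × 0.12 / (π × 0.875²) = 0.019956. Accumulating E over each segment gives final E = 0.8382.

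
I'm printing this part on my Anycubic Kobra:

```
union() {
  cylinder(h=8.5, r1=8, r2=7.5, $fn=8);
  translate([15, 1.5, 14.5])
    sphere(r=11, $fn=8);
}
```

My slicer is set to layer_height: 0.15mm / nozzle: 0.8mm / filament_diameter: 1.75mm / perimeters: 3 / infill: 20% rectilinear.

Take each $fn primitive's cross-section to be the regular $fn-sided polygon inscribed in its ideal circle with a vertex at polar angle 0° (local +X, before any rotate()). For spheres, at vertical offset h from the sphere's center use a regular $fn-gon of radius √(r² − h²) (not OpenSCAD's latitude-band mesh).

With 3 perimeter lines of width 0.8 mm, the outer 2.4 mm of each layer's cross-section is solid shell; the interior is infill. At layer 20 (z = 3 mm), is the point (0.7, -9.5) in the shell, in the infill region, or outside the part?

At z = 3 mm: the cone contributes a regular 8-gon of circumradius 7.824 (interpolated between r1=8 and r2=7.5 at t=0.353); the sphere at (15, 1.5) is absent (|z−center|=11.500 > r=11); Taking the union: only the cone is present, so the union is just that shape — 1 connected region. Overall, the cross-section is a single solid region. The nearest boundary edge runs (-0.00, -7.82)→(5.53, -5.53); distance from the point to it = 1.82 mm. The point is not inside any of the regions above, so it lies outside the cross-section (1.82 mm from the nearest boundary).

outside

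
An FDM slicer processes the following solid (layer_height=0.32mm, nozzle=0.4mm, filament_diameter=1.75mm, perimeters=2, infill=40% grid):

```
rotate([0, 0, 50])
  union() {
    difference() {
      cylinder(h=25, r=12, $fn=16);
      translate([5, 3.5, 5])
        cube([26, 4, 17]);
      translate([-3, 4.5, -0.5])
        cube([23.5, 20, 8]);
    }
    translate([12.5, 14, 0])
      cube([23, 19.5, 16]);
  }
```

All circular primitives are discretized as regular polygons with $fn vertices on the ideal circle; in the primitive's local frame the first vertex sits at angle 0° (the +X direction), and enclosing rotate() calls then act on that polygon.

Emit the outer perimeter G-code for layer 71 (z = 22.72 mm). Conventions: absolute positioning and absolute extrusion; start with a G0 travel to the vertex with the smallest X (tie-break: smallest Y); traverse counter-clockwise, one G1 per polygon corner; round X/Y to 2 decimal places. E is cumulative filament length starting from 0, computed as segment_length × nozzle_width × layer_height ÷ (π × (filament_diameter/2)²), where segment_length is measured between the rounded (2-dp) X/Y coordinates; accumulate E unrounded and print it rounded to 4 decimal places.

G0 X-11.95 Y-1.05 Z22.72
G1 X-10.64 Y-5.54 E0.2489
G1 X-7.71 Y-9.19 E0.4980
G1 X-3.61 Y-11.44 E0.7469
G1 X1.05 Y-11.95 E0.9963
G1 X5.54 Y-10.64 E1.2452
G1 X9.19 Y-7.71 E1.4943
G1 X11.44 Y-3.61 E1.7432
G1 X11.95 Y1.05 E1.9927
G1 X10.64 Y5.54 E2.2416
G1 X7.71 Y9.19 E2.4906
G1 X3.61 Y11.44 E2.7395
G1 X-1.05 Y11.95 E2.9890
G1 X-5.54 Y10.64 E3.2379
G1 X-9.19 Y7.71 E3.4870
G1 X-11.44 Y3.61 E3.7359
G1 X-11.95 Y-1.05 E3.9853

At z = 22.72 mm: the cylinder: section is a regular 16-gon, circumradius r=12; the cube at (5, 3.5) does not reach this height (z outside [5, 22]); the cube at (-3, 4.5) is absent (z outside [-0.5, 7.5]); Taking the first minus the rest: none of the subtracted shapes is present at this height, so the r=12 cylinder is unchanged — 1 connected region; the cube at (12.5, 14) is not intersected at this z (z outside [0, 16]); Taking the union: only the result so far is present, so the union is just that shape — 1 connected region; (rotated 50° about Z; rotation is an isometry so areas/perimeters/island counts are preserved). The outline is a single polygon with 16 vertices. Extrusion per mm of travel: 0.4 × 0.32 / (π × 0.875²) = 0.053216. Accumulating E over each segment gives final E = 3.9853.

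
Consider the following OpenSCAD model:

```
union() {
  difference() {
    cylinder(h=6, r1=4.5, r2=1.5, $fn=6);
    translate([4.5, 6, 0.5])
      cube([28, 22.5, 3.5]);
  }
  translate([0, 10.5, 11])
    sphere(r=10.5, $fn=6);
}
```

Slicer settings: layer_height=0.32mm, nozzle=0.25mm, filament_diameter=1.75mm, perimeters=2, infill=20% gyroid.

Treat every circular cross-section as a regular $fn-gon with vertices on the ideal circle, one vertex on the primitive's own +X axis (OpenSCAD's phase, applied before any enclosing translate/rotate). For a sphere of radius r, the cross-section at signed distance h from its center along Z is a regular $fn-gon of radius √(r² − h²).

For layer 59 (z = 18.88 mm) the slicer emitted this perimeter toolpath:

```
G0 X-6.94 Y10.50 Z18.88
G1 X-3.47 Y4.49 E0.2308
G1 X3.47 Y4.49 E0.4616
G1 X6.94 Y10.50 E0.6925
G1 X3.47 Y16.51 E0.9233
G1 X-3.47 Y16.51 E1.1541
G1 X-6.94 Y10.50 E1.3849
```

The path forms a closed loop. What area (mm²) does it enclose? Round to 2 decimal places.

Apply the shoelace formula to the sequence of (X, Y) vertices; enclosed area = 125.13 mm².

125.13 mm²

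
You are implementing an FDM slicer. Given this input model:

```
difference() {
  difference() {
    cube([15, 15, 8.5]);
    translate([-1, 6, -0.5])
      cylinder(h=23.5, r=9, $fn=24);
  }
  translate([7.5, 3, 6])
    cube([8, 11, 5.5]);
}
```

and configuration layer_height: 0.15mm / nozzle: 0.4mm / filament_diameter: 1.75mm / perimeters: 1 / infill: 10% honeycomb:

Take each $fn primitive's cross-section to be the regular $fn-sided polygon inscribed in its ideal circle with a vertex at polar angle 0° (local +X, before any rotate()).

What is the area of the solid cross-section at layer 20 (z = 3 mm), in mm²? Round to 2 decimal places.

127.71 mm²

At z = 3 mm: the cube (footprint 15×15) is included at this height (area 225.00 mm²); the cylinder at (-1, 6): section is a regular 24-gon, circumradius r=9 (area = (24/2)·9.000²·sin(360°/24) = 251.57 mm²); After the difference (first − rest): starting from the 15×15 cube (225.00 mm²), the r=9 cylinder at (-1, 6) partially overlaps it — only the 97.29 mm² overlap (of its 251.57 mm²) is removed, clipping the outline — area = 127.71 mm²; the cube at (7.5, 3) is not intersected at this z (z outside [6, 11.5]); After the difference (first − rest): none of the subtracted shapes is present at this height, so that combined region is unchanged — area = 127.71 mm². Overall, the cross-section is a single solid region. Net area = 127.71 mm².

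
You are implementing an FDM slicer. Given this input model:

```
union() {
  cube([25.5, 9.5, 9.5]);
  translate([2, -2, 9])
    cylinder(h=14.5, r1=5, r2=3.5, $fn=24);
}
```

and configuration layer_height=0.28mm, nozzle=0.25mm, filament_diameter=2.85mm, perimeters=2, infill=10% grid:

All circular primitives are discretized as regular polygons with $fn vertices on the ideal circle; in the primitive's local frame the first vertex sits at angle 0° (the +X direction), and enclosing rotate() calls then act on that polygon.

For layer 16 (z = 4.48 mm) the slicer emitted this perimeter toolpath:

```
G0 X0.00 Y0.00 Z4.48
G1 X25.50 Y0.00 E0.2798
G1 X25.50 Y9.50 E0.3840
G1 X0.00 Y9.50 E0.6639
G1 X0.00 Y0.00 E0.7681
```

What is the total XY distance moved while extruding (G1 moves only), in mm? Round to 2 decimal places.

Sum the Euclidean lengths of each G1 segment: total = 70.00 mm.

70.00 mm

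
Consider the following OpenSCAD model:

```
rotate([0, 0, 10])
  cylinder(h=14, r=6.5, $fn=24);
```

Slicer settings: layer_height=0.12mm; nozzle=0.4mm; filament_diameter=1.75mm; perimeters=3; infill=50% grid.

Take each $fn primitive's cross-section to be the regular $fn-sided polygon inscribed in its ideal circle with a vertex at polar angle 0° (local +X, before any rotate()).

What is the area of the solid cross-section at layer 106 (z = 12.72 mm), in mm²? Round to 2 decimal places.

At z = 12.72 mm: the r=6.5 cylinder contributes a regular 24-gon of circumradius 6.5 (area = (24/2)·6.500²·sin(360°/24) = 131.22 mm²); (whole slice rotated 10° about Z — lengths, areas and connectivity unchanged). Overall, the cross-section is a single solid region. Net area = 131.22 mm².

131.22 mm²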